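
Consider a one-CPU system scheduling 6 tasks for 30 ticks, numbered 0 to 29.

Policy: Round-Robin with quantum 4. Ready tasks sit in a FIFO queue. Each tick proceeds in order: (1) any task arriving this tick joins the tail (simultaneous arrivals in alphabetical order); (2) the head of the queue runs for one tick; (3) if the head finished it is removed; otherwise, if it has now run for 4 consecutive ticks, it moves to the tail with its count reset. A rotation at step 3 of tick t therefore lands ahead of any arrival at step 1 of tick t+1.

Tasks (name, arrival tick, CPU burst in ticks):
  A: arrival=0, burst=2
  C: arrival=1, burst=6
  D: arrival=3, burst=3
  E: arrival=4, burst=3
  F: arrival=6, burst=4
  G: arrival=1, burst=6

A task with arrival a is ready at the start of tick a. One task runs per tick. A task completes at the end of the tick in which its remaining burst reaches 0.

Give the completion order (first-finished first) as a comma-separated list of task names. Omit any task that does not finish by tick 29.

completion order = A, D, E, C, F, G

t=0: queue=[A] q_used=0 → run A
t=1: queue=[A,C,G] q_used=1 → run A
t=2: queue=[C,G] q_used=0 → run C
t=3: queue=[C,G,D] q_used=1 → run C
t=4: queue=[C,G,D,E] q_used=2 → run C
t=5: queue=[C,G,D,E] q_used=3 → run C
t=6: queue=[G,D,E,C,F] q_used=0 → run G
t=7: queue=[G,D,E,C,F] q_used=1 → run G
t=8: queue=[G,D,E,C,F] q_used=2 → run G
t=9: queue=[G,D,E,C,F] q_used=3 → run G
t=10: queue=[D,E,C,F,G] q_used=0 → run D
t=11: queue=[D,E,C,F,G] q_used=1 → run D
t=12: queue=[D,E,C,F,G] q_used=2 → run D
t=13: queue=[E,C,F,G] q_used=0 → run E
t=14: queue=[E,C,F,G] q_used=1 → run E
t=15: queue=[E,C,F,G] q_used=2 → run E
t=16: queue=[C,F,G] q_used=0 → run C
t=17: queue=[C,F,G] q_used=1 → run C
t=18: queue=[F,G] q_used=0 → run F
t=19: queue=[F,G] q_used=1 → run F
t=20: queue=[F,G] q_used=2 → run F
t=21: queue=[F,G] q_used=3 → run F
t=22: queue=[G] q_used=0 → run G
t=23: queue=[G] q_used=1 → run G
t=24: (idle)
t=25: (idle)
t=26: (idle)
t=27: (idle)
t=28: (idle)
t=29: (idle)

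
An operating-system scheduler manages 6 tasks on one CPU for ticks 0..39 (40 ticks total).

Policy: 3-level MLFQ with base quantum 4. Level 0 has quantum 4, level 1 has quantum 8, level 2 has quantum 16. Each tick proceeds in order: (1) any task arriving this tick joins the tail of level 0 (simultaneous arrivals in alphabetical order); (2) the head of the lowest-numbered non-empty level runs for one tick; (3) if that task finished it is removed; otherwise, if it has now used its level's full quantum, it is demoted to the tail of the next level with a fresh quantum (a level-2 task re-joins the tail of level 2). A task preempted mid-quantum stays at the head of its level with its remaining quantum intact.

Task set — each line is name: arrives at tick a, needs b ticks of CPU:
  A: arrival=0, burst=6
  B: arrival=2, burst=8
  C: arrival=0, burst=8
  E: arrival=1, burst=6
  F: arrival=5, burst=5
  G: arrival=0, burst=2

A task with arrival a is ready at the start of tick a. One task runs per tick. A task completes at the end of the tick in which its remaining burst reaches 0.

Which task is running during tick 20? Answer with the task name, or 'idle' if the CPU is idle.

t=0: L0/L1/L2 = ACG/-/- → run A
t=1: L0/L1/L2 = ACGE/-/- → run A
t=2: L0/L1/L2 = ACGEB/-/- → run A
t=3: L0/L1/L2 = ACGEB/-/- → run A
t=4: L0/L1/L2 = CGEB/A/- → run C
t=5: L0/L1/L2 = CGEBF/A/- → run C
t=6: L0/L1/L2 = CGEBF/A/- → run C
t=7: L0/L1/L2 = CGEBF/A/- → run C
t=8: L0/L1/L2 = GEBF/AC/- → run G
t=9: L0/L1/L2 = GEBF/AC/- → run G
t=10: L0/L1/L2 = EBF/AC/- → run E
t=11: L0/L1/L2 = EBF/AC/- → run E
t=12: L0/L1/L2 = EBF/AC/- → run E
t=13: L0/L1/L2 = EBF/AC/- → run E
t=14: L0/L1/L2 = BF/ACE/- → run B
t=15: L0/L1/L2 = BF/ACE/- → run B
t=16: L0/L1/L2 = BF/ACE/- → run B
t=17: L0/L1/L2 = BF/ACE/- → run B
t=18: L0/L1/L2 = F/ACEB/- → run F
t=19: L0/L1/L2 = F/ACEB/- → run F
t=20: L0/L1/L2 = F/ACEB/- → run F
t=21: L0/L1/L2 = F/ACEB/- → run F
t=22: L0/L1/L2 = -/ACEBF/- → run A
t=23: L0/L1/L2 = -/ACEBF/- → run A
t=24: L0/L1/L2 = -/CEBF/- → run C
t=25: L0/L1/L2 = -/CEBF/- → run C
t=26: L0/L1/L2 = -/CEBF/- → run C
t=27: L0/L1/L2 = -/CEBF/- → run C
t=28: L0/L1/L2 = -/EBF/- → run E
t=29: L0/L1/L2 = -/EBF/- → run E
t=30: L0/L1/L2 = -/BF/- → run B
t=31: L0/L1/L2 = -/BF/- → run B
t=32: L0/L1/L2 = -/BF/- → run B
t=33: L0/L1/L2 = -/BF/- → run B
t=34: L0/L1/L2 = -/F/- → run F
t=35: (idle)
t=36: (idle)
t=37: (idle)
t=38: (idle)
t=39: (idle)

running at tick 20 = F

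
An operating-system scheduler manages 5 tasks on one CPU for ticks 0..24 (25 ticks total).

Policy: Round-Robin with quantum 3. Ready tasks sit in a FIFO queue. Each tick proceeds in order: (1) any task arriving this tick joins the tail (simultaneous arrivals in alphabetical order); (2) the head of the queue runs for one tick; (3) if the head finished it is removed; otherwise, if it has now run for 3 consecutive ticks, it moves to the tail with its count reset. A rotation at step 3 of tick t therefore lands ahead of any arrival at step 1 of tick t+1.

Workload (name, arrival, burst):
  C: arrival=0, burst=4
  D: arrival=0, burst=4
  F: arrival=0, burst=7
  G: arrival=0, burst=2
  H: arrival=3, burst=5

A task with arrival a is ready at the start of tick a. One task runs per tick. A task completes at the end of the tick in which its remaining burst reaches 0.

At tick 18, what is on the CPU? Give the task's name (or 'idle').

running at tick 18 = F

t=0: queue=[C,D,F,G] q_used=0 → run C
t=1: queue=[C,D,F,G] q_used=1 → run C
t=2: queue=[C,D,F,G] q_used=2 → run C
t=3: queue=[D,F,G,C,H] q_used=0 → run D
t=4: queue=[D,F,G,C,H] q_used=1 → run D
t=5: queue=[D,F,G,C,H] q_used=2 → run D
t=6: queue=[F,G,C,H,D] q_used=0 → run F
t=7: queue=[F,G,C,H,D] q_used=1 → run F
t=8: queue=[F,G,C,H,D] q_used=2 → run F
t=9: queue=[G,C,H,D,F] q_used=0 → run G
t=10: queue=[G,C,H,D,F] q_used=1 → run G
t=11: queue=[C,H,D,F] q_used=0 → run C
t=12: queue=[H,D,F] q_used=0 → run H
t=13: queue=[H,D,F] q_used=1 → run H
t=14: queue=[H,D,F] q_used=2 → run H
t=15: queue=[D,F,H] q_used=0 → run D
t=16: queue=[F,H] q_used=0 → run F
t=17: queue=[F,H] q_used=1 → run F
t=18: queue=[F,H] q_used=2 → run F
t=19: queue=[H,F] q_used=0 → run H
t=20: queue=[H,F] q_used=1 → run H
t=21: queue=[F] q_used=0 → run F
t=22: (idle)
t=23: (idle)
t=24: (idle)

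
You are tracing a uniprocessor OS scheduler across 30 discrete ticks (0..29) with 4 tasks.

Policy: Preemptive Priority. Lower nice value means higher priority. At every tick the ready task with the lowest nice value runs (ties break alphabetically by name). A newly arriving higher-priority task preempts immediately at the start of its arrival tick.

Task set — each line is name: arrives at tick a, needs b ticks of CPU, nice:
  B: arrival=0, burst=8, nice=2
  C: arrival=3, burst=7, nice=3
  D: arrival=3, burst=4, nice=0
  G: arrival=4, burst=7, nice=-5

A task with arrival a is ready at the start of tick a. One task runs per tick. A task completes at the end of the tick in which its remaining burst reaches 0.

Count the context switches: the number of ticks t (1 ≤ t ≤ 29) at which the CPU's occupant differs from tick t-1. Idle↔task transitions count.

t=0: ready={B} → run B
t=1: ready={B} → run B
t=2: ready={B} → run B
t=3: ready={B,C,D} → run D
t=4: ready={B,C,D,G} → run G
t=5: ready={B,C,D,G} → run G
t=6: ready={B,C,D,G} → run G
t=7: ready={B,C,D,G} → run G
t=8: ready={B,C,D,G} → run G
t=9: ready={B,C,D,G} → run G
t=10: ready={B,C,D,G} → run G
t=11: ready={B,C,D} → run D
t=12: ready={B,C,D} → run D
t=13: ready={B,C,D} → run D
t=14: ready={B,C} → run B
t=15: ready={B,C} → run B
t=16: ready={B,C} → run B
t=17: ready={B,C} → run B
t=18: ready={B,C} → run B
t=19: ready={C} → run C
t=20: ready={C} → run C
t=21: ready={C} → run C
t=22: ready={C} → run C
t=23: ready={C} → run C
t=24: ready={C} → run C
t=25: ready={C} → run C
t=26: (idle)
t=27: (idle)
t=28: (idle)
t=29: (idle)

context switches = 6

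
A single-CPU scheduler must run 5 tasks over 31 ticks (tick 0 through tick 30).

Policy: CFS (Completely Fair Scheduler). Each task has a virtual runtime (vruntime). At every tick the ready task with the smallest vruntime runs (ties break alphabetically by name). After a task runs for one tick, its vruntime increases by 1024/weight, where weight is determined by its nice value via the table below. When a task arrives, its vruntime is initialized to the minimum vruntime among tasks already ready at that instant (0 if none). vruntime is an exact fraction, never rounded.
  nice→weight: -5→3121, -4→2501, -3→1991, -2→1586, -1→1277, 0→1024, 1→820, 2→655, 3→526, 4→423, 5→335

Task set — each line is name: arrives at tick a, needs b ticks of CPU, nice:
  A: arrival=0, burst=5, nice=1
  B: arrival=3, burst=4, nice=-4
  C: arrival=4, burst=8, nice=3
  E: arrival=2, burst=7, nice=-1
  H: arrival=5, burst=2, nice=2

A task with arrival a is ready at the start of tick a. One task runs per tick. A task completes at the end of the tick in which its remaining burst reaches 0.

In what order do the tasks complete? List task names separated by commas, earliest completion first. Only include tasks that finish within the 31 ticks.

t=0: vr[A=0] → run A
t=1: vr[A=256/205] → run A
t=2: vr[A=512/205 E=512/205] → run A
t=3: vr[A=768/205 B=512/205 E=512/205] → run B
t=4: vr[A=768/205 B=36352/12505 C=512/205 E=512/205] → run C
t=5: vr[A=768/205 B=36352/12505 C=239616/53915 E=512/205 H=512/205] → run E
t=6: vr[A=768/205 B=36352/12505 C=239616/53915 E=863744/261785 H=512/205] → run H
t=7: vr[A=768/205 B=36352/12505 C=239616/53915 E=863744/261785 H=109056/26855] → run B
t=8: vr[A=768/205 B=41472/12505 C=239616/53915 E=863744/261785 H=109056/26855] → run E
t=9: vr[A=768/205 B=41472/12505 C=239616/53915 E=1073664/261785 H=109056/26855] → run B
t=10: vr[A=768/205 B=46592/12505 C=239616/53915 E=1073664/261785 H=109056/26855] → run B
t=11: vr[A=768/205 C=239616/53915 E=1073664/261785 H=109056/26855] → run A
t=12: vr[A=1024/205 C=239616/53915 E=1073664/261785 H=109056/26855] → run H
t=13: vr[A=1024/205 C=239616/53915 E=1073664/261785] → run E
t=14: vr[A=1024/205 C=239616/53915 E=1283584/261785] → run C
t=15: vr[A=1024/205 C=344576/53915 E=1283584/261785] → run E
t=16: vr[A=1024/205 C=344576/53915 E=1493504/261785] → run A
t=17: vr[C=344576/53915 E=1493504/261785] → run E
t=18: vr[C=344576/53915 E=1703424/261785] → run C
t=19: vr[C=449536/53915 E=1703424/261785] → run E
t=20: vr[C=449536/53915 E=1913344/261785] → run E
t=21: vr[C=449536/53915] → run C
t=22: vr[C=554496/53915] → run C
t=23: vr[C=659456/53915] → run C
t=24: vr[C=764416/53915] → run C
t=25: vr[C=869376/53915] → run C
t=26: (idle)
t=27: (idle)
t=28: (idle)
t=29: (idle)
t=30: (idle)

completion order = B, H, A, E, C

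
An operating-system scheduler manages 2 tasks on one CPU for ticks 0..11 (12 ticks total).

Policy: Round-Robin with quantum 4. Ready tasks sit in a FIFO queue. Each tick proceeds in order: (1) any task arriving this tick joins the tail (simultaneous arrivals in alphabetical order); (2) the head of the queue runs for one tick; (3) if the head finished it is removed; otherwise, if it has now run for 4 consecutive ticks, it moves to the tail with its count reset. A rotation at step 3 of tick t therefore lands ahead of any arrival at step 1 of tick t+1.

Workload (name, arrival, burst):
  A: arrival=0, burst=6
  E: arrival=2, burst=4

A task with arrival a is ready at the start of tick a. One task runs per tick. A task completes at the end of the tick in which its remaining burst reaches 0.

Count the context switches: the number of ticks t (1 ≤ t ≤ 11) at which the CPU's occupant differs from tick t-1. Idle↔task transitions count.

t=0: queue=[A] q_used=0 → run A
t=1: queue=[A] q_used=1 → run A
t=2: queue=[A,E] q_used=2 → run A
t=3: queue=[A,E] q_used=3 → run A
t=4: queue=[E,A] q_used=0 → run E
t=5: queue=[E,A] q_used=1 → run E
t=6: queue=[E,A] q_used=2 → run E
t=7: queue=[E,A] q_used=3 → run E
t=8: queue=[A] q_used=0 → run A
t=9: queue=[A] q_used=1 → run A
t=10: (idle)
t=11: (idle)

context switches = 3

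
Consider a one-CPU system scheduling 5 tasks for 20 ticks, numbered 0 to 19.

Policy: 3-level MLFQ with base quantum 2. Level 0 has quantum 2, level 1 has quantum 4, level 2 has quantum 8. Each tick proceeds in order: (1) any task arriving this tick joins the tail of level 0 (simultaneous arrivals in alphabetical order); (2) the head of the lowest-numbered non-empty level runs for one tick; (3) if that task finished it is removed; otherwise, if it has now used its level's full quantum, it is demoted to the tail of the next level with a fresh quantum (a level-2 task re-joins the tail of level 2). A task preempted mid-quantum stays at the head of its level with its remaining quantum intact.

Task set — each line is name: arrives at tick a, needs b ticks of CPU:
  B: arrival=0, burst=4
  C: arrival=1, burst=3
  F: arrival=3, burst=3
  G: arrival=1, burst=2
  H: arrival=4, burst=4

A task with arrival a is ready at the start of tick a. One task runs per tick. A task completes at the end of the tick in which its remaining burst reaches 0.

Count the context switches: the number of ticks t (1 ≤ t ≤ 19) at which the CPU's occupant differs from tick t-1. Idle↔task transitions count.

t=0: L0/L1/L2 = B/-/- → run B
t=1: L0/L1/L2 = BCG/-/- → run B
t=2: L0/L1/L2 = CG/B/- → run C
t=3: L0/L1/L2 = CGF/B/- → run C
t=4: L0/L1/L2 = GFH/BC/- → run G
t=5: L0/L1/L2 = GFH/BC/- → run G
t=6: L0/L1/L2 = FH/BC/- → run F
t=7: L0/L1/L2 = FH/BC/- → run F
t=8: L0/L1/L2 = H/BCF/- → run H
t=9: L0/L1/L2 = H/BCF/- → run H
t=10: L0/L1/L2 = -/BCFH/- → run B
t=11: L0/L1/L2 = -/BCFH/- → run B
t=12: L0/L1/L2 = -/CFH/- → run C
t=13: L0/L1/L2 = -/FH/- → run F
t=14: L0/L1/L2 = -/H/- → run H
t=15: L0/L1/L2 = -/H/- → run H
t=16: (idle)
t=17: (idle)
t=18: (idle)
t=19: (idle)

context switches = 9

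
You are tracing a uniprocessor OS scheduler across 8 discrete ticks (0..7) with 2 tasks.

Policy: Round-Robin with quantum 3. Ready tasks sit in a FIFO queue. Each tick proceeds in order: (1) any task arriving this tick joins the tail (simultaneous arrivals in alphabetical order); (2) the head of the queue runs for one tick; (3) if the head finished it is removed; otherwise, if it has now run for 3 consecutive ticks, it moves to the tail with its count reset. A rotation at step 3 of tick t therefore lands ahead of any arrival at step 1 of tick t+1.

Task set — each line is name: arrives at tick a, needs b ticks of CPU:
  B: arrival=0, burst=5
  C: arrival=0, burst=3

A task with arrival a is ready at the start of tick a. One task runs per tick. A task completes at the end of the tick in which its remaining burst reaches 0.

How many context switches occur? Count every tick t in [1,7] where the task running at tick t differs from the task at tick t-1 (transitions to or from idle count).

t=0: queue=[B,C] q_used=0 → run B
t=1: queue=[B,C] q_used=1 → run B
t=2: queue=[B,C] q_used=2 → run B
t=3: queue=[C,B] q_used=0 → run C
t=4: queue=[C,B] q_used=1 → run C
t=5: queue=[C,B] q_used=2 → run C
t=6: queue=[B] q_used=0 → run B
t=7: queue=[B] q_used=1 → run B

context switches = 2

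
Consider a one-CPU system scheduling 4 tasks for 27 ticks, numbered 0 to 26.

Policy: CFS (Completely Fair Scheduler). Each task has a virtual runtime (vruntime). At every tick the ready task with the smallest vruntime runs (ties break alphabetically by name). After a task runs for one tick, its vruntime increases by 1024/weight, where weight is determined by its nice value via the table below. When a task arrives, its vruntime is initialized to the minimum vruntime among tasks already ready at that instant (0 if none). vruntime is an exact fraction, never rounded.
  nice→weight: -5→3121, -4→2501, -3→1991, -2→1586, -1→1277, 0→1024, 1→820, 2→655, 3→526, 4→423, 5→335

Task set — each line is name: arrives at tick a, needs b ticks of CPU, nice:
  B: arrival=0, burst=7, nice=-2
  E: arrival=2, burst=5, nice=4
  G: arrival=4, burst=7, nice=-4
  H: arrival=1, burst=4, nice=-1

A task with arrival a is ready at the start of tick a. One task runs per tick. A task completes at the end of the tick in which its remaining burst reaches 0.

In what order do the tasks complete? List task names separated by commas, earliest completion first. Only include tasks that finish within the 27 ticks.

t=0: vr[B=0] → run B
t=1: vr[B=512/793 H=512/793] → run B
t=2: vr[B=1024/793 E=512/793 H=512/793] → run E
t=3: vr[B=1024/793 E=1028608/335439 H=512/793] → run H
t=4: vr[B=1024/793 E=1028608/335439 G=1024/793 H=1465856/1012661] → run B
t=5: vr[B=1536/793 E=1028608/335439 G=1024/793 H=1465856/1012661] → run G
t=6: vr[B=1536/793 E=1028608/335439 G=55296/32513 H=1465856/1012661] → run H
t=7: vr[B=1536/793 E=1028608/335439 G=55296/32513 H=2277888/1012661] → run G
t=8: vr[B=1536/793 E=1028608/335439 G=68608/32513 H=2277888/1012661] → run B
t=9: vr[B=2048/793 E=1028608/335439 G=68608/32513 H=2277888/1012661] → run G
t=10: vr[B=2048/793 E=1028608/335439 G=81920/32513 H=2277888/1012661] → run H
t=11: vr[B=2048/793 E=1028608/335439 G=81920/32513 H=3089920/1012661] → run G
t=12: vr[B=2048/793 E=1028608/335439 G=95232/32513 H=3089920/1012661] → run B
t=13: vr[B=2560/793 E=1028608/335439 G=95232/32513 H=3089920/1012661] → run G
t=14: vr[B=2560/793 E=1028608/335439 G=108544/32513 H=3089920/1012661] → run H
t=15: vr[B=2560/793 E=1028608/335439 G=108544/32513] → run E
t=16: vr[B=2560/793 E=1840640/335439 G=108544/32513] → run B
t=17: vr[B=3072/793 E=1840640/335439 G=108544/32513] → run G
t=18: vr[B=3072/793 E=1840640/335439 G=121856/32513] → run G
t=19: vr[B=3072/793 E=1840640/335439] → run B
t=20: vr[E=1840640/335439] → run E
t=21: vr[E=884224/111813] → run E
t=22: vr[E=3464704/335439] → run E
t=23: (idle)
t=24: (idle)
t=25: (idle)
t=26: (idle)

completion order = H, G, B, E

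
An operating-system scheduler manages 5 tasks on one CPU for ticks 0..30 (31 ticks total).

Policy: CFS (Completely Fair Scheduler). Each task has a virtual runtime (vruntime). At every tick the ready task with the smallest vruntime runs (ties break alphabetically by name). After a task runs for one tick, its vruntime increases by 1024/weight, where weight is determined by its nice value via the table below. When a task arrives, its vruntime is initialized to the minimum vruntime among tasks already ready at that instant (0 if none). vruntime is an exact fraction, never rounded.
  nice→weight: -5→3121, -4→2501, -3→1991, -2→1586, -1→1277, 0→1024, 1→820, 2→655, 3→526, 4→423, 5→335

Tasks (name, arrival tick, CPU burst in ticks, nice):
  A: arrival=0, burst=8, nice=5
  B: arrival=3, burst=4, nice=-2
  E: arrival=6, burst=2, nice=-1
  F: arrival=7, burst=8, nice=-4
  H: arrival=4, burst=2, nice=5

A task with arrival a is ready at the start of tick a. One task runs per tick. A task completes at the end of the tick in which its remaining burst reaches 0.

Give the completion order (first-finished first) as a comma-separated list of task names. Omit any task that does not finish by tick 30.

t=0: vr[A=0] → run A
t=1: vr[A=1024/335] → run A
t=2: vr[A=2048/335] → run A
t=3: vr[A=3072/335 B=3072/335] → run A
t=4: vr[A=4096/335 B=3072/335 H=3072/335] → run B
t=5: vr[A=4096/335 B=2607616/265655 H=3072/335] → run H
t=6: vr[A=4096/335 B=2607616/265655 E=2607616/265655 H=4096/335] → run B
t=7: vr[A=4096/335 B=2779136/265655 E=2607616/265655 F=2607616/265655 H=4096/335] → run E
t=8: vr[A=4096/335 B=2779136/265655 E=3601956352/339241435 F=2607616/265655 H=4096/335] → run F
t=9: vr[A=4096/335 B=2779136/265655 E=3601956352/339241435 F=111371776/10891855 H=4096/335] → run F
t=10: vr[A=4096/335 B=2779136/265655 E=3601956352/339241435 F=115831296/10891855 H=4096/335] → run B
t=11: vr[A=4096/335 B=2950656/265655 E=3601956352/339241435 F=115831296/10891855 H=4096/335] → run E
t=12: vr[A=4096/335 B=2950656/265655 F=115831296/10891855 H=4096/335] → run F
t=13: vr[A=4096/335 B=2950656/265655 F=120290816/10891855 H=4096/335] → run F
t=14: vr[A=4096/335 B=2950656/265655 F=124750336/10891855 H=4096/335] → run B
t=15: vr[A=4096/335 F=124750336/10891855 H=4096/335] → run F
t=16: vr[A=4096/335 F=129209856/10891855 H=4096/335] → run F
t=17: vr[A=4096/335 F=133669376/10891855 H=4096/335] → run A
t=18: vr[A=1024/67 F=133669376/10891855 H=4096/335] → run H
t=19: vr[A=1024/67 F=133669376/10891855] → run F
t=20: vr[A=1024/67 F=138128896/10891855] → run F
t=21: vr[A=1024/67] → run A
t=22: vr[A=6144/335] → run A
t=23: vr[A=7168/335] → run A
t=24: (idle)
t=25: (idle)
t=26: (idle)
t=27: (idle)
t=28: (idle)
t=29: (idle)
t=30: (idle)

completion order = E, B, H, F, A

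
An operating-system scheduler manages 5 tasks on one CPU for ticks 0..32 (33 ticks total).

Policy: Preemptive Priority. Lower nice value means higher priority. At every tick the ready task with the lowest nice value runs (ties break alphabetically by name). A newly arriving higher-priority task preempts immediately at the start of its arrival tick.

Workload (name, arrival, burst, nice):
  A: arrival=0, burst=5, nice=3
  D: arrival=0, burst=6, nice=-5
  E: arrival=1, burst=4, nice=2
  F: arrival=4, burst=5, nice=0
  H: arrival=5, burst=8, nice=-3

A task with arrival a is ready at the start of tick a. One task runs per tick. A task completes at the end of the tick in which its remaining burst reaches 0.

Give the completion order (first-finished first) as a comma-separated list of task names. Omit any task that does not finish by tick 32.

t=0: ready={A,D} → run D
t=1: ready={A,D,E} → run D
t=2: ready={A,D,E} → run D
t=3: ready={A,D,E} → run D
t=4: ready={A,D,E,F} → run D
t=5: ready={A,D,E,F,H} → run D
t=6: ready={A,E,F,H} → run H
t=7: ready={A,E,F,H} → run H
t=8: ready={A,E,F,H} → run H
t=9: ready={A,E,F,H} → run H
t=10: ready={A,E,F,H} → run H
t=11: ready={A,E,F,H} → run H
t=12: ready={A,E,F,H} → run H
t=13: ready={A,E,F,H} → run H
t=14: ready={A,E,F} → run F
t=15: ready={A,E,F} → run F
t=16: ready={A,E,F} → run F
t=17: ready={A,E,F} → run F
t=18: ready={A,E,F} → run F
t=19: ready={A,E} → run E
t=20: ready={A,E} → run E
t=21: ready={A,E} → run E
t=22: ready={A,E} → run E
t=23: ready={A} → run A
t=24: ready={A} → run A
t=25: ready={A} → run A
t=26: ready={A} → run A
t=27: ready={A} → run A
t=28: (idle)
t=29: (idle)
t=30: (idle)
t=31: (idle)
t=32: (idle)

completion order = D, H, F, E, A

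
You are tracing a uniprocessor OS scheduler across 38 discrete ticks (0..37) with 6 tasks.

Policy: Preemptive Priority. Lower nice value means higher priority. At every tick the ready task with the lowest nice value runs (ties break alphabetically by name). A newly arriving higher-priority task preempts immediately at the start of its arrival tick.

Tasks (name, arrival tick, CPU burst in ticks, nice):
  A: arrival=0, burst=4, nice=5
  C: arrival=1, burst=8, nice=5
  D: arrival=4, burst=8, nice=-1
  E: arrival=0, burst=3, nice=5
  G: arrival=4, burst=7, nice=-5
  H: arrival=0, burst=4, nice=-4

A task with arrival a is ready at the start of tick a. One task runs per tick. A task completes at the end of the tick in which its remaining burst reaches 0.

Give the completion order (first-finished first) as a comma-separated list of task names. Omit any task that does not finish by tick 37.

t=0: ready={A,E,H} → run H
t=1: ready={A,C,E,H} → run H
t=2: ready={A,C,E,H} → run H
t=3: ready={A,C,E,H} → run H
t=4: ready={A,C,D,E,G} → run G
t=5: ready={A,C,D,E,G} → run G
t=6: ready={A,C,D,E,G} → run G
t=7: ready={A,C,D,E,G} → run G
t=8: ready={A,C,D,E,G} → run G
t=9: ready={A,C,D,E,G} → run G
t=10: ready={A,C,D,E,G} → run G
t=11: ready={A,C,D,E} → run D
t=12: ready={A,C,D,E} → run D
t=13: ready={A,C,D,E} → run D
t=14: ready={A,C,D,E} → run D
t=15: ready={A,C,D,E} → run D
t=16: ready={A,C,D,E} → run D
t=17: ready={A,C,D,E} → run D
t=18: ready={A,C,D,E} → run D
t=19: ready={A,C,E} → run A
t=20: ready={A,C,E} → run A
t=21: ready={A,C,E} → run A
t=22: ready={A,C,E} → run A
t=23: ready={C,E} → run C
t=24: ready={C,E} → run C
t=25: ready={C,E} → run C
t=26: ready={C,E} → run C
t=27: ready={C,E} → run C
t=28: ready={C,E} → run C
t=29: ready={C,E} → run C
t=30: ready={C,E} → run C
t=31: ready={E} → run E
t=32: ready={E} → run E
t=33: ready={E} → run E
t=34: (idle)
t=35: (idle)
t=36: (idle)
t=37: (idle)

completion order = H, G, D, A, C, E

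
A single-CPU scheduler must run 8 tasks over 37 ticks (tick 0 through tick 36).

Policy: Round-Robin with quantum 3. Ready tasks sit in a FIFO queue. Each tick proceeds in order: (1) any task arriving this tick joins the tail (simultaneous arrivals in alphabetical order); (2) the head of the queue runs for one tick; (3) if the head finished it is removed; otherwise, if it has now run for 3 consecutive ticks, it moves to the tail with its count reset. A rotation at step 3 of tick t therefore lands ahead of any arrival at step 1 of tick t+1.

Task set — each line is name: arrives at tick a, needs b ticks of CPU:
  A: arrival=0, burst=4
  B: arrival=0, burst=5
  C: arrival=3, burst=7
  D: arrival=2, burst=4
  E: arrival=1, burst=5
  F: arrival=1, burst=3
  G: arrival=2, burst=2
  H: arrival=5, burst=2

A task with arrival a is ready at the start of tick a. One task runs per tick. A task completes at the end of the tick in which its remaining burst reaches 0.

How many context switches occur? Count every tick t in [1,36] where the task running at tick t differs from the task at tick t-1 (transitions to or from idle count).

t=0: queue=[A,B] q_used=0 → run A
t=1: queue=[A,B,E,F] q_used=1 → run A
t=2: queue=[A,B,E,F,D,G] q_used=2 → run A
t=3: queue=[B,E,F,D,G,A,C] q_used=0 → run B
t=4: queue=[B,E,F,D,G,A,C] q_used=1 → run B
t=5: queue=[B,E,F,D,G,A,C,H] q_used=2 → run B
t=6: queue=[E,F,D,G,A,C,H,B] q_used=0 → run E
t=7: queue=[E,F,D,G,A,C,H,B] q_used=1 → run E
t=8: queue=[E,F,D,G,A,C,H,B] q_used=2 → run E
t=9: queue=[F,D,G,A,C,H,B,E] q_used=0 → run F
t=10: queue=[F,D,G,A,C,H,B,E] q_used=1 → run F
t=11: queue=[F,D,G,A,C,H,B,E] q_used=2 → run F
t=12: queue=[D,G,A,C,H,B,E] q_used=0 → run D
t=13: queue=[D,G,A,C,H,B,E] q_used=1 → run D
t=14: queue=[D,G,A,C,H,B,E] q_used=2 → run D
t=15: queue=[G,A,C,H,B,E,D] q_used=0 → run G
t=16: queue=[G,A,C,H,B,E,D] q_used=1 → run G
t=17: queue=[A,C,H,B,E,D] q_used=0 → run A
t=18: queue=[C,H,B,E,D] q_used=0 → run C
t=19: queue=[C,H,B,E,D] q_used=1 → run C
t=20: queue=[C,H,B,E,D] q_used=2 → run C
t=21: queue=[H,B,E,D,C] q_used=0 → run H
t=22: queue=[H,B,E,D,C] q_used=1 → run H
t=23: queue=[B,E,D,C] q_used=0 → run B
t=24: queue=[B,E,D,C] q_used=1 → run B
t=25: queue=[E,D,C] q_used=0 → run E
t=26: queue=[E,D,C] q_used=1 → run E
t=27: queue=[D,C] q_used=0 → run D
t=28: queue=[C] q_used=0 → run C
t=29: queue=[C] q_used=1 → run C
t=30: queue=[C] q_used=2 → run C
t=31: queue=[C] q_used=0 → run C
t=32: (idle)
t=33: (idle)
t=34: (idle)
t=35: (idle)
t=36: (idle)

context switches = 13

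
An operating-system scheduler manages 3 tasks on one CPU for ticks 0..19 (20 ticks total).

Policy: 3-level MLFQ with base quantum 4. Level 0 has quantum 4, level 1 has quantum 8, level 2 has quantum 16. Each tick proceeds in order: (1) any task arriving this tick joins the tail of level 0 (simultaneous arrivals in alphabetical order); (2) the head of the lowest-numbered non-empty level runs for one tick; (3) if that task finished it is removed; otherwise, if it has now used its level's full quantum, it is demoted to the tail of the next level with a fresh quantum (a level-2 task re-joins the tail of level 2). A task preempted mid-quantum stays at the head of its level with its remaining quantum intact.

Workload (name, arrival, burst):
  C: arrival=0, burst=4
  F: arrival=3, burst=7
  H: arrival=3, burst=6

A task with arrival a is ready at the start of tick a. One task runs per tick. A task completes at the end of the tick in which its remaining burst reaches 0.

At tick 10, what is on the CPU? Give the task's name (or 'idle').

t=0: L0/L1/L2 = C/-/- → run C
t=1: L0/L1/L2 = C/-/- → run C
t=2: L0/L1/L2 = C/-/- → run C
t=3: L0/L1/L2 = CFH/-/- → run C
t=4: L0/L1/L2 = FH/-/- → run F
t=5: L0/L1/L2 = FH/-/- → run F
t=6: L0/L1/L2 = FH/-/- → run F
t=7: L0/L1/L2 = FH/-/- → run F
t=8: L0/L1/L2 = H/F/- → run H
t=9: L0/L1/L2 = H/F/- → run H
t=10: L0/L1/L2 = H/F/- → run H
t=11: L0/L1/L2 = H/F/- → run H
t=12: L0/L1/L2 = -/FH/- → run F
t=13: L0/L1/L2 = -/FH/- → run F
t=14: L0/L1/L2 = -/FH/- → run F
t=15: L0/L1/L2 = -/H/- → run H
t=16: L0/L1/L2 = -/H/- → run H
t=17: (idle)
t=18: (idle)
t=19: (idle)

running at tick 10 = H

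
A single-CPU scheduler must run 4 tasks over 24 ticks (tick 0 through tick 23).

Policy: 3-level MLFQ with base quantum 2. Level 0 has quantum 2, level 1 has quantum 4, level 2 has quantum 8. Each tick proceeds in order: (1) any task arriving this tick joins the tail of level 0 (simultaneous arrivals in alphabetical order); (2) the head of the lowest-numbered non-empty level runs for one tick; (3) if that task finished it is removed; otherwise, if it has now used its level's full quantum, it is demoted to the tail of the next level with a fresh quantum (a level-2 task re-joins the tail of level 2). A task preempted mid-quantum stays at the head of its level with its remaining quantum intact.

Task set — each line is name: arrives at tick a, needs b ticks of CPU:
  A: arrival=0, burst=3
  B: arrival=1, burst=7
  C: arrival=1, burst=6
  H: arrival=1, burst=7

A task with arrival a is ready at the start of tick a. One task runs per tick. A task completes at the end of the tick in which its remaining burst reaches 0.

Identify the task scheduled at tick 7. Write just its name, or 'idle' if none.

running at tick 7 = H

t=0: L0/L1/L2 = A/-/- → run A
t=1: L0/L1/L2 = ABCH/-/- → run A
t=2: L0/L1/L2 = BCH/A/- → run B
t=3: L0/L1/L2 = BCH/A/- → run B
t=4: L0/L1/L2 = CH/AB/- → run C
t=5: L0/L1/L2 = CH/AB/- → run C
t=6: L0/L1/L2 = H/ABC/- → run H
t=7: L0/L1/L2 = H/ABC/- → run H
t=8: L0/L1/L2 = -/ABCH/- → run A
t=9: L0/L1/L2 = -/BCH/- → run B
t=10: L0/L1/L2 = -/BCH/- → run B
t=11: L0/L1/L2 = -/BCH/- → run B
t=12: L0/L1/L2 = -/BCH/- → run B
t=13: L0/L1/L2 = -/CH/B → run C
t=14: L0/L1/L2 = -/CH/B → run C
t=15: L0/L1/L2 = -/CH/B → run C
t=16: L0/L1/L2 = -/CH/B → run C
t=17: L0/L1/L2 = -/H/B → run H
t=18: L0/L1/L2 = -/H/B → run H
t=19: L0/L1/L2 = -/H/B → run H
t=20: L0/L1/L2 = -/H/B → run H
t=21: L0/L1/L2 = -/-/BH → run B
t=22: L0/L1/L2 = -/-/H → run H
t=23: (idle)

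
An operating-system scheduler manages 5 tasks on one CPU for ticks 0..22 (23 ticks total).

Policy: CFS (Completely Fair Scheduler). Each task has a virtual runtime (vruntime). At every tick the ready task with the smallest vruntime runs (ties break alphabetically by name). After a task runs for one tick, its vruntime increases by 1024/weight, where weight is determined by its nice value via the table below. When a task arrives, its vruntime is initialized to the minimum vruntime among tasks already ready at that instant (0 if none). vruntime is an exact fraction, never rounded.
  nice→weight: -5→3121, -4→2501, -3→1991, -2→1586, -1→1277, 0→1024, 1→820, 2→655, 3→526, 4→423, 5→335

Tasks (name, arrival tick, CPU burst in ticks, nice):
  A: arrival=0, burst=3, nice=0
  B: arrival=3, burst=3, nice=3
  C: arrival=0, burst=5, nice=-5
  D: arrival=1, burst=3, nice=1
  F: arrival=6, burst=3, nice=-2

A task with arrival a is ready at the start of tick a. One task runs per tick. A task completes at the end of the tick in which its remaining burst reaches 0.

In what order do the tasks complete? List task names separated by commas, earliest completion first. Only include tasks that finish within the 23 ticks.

t=0: vr[A=0 C=0] → run A
t=1: vr[A=1 C=0 D=0] → run C
t=2: vr[A=1 C=1024/3121 D=0] → run D
t=3: vr[A=1 B=1024/3121 C=1024/3121 D=256/205] → run B
t=4: vr[A=1 B=1867264/820823 C=1024/3121 D=256/205] → run C
t=5: vr[A=1 B=1867264/820823 C=2048/3121 D=256/205] → run C
t=6: vr[A=1 B=1867264/820823 C=3072/3121 D=256/205 F=3072/3121] → run C
t=7: vr[A=1 B=1867264/820823 C=4096/3121 D=256/205 F=3072/3121] → run F
t=8: vr[A=1 B=1867264/820823 C=4096/3121 D=256/205 F=4034048/2474953] → run A
t=9: vr[A=2 B=1867264/820823 C=4096/3121 D=256/205 F=4034048/2474953] → run D
t=10: vr[A=2 B=1867264/820823 C=4096/3121 D=512/205 F=4034048/2474953] → run C
t=11: vr[A=2 B=1867264/820823 D=512/205 F=4034048/2474953] → run F
t=12: vr[A=2 B=1867264/820823 D=512/205 F=5632000/2474953] → run A
t=13: vr[B=1867264/820823 D=512/205 F=5632000/2474953] → run B
t=14: vr[B=3465216/820823 D=512/205 F=5632000/2474953] → run F
t=15: vr[B=3465216/820823 D=512/205] → run D
t=16: vr[B=3465216/820823] → run B
t=17: (idle)
t=18: (idle)
t=19: (idle)
t=20: (idle)
t=21: (idle)
t=22: (idle)

completion order = C, A, F, D, B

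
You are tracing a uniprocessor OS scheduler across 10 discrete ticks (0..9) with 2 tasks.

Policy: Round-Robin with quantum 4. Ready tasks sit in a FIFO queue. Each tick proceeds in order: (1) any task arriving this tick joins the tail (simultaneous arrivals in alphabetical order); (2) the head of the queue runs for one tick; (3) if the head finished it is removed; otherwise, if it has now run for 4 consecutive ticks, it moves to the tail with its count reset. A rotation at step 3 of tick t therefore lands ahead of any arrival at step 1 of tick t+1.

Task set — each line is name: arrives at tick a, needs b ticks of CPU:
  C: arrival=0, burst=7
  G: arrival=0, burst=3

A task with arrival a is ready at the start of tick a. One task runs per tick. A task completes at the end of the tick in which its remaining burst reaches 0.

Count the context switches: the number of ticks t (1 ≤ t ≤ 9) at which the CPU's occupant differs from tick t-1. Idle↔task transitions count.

t=0: queue=[C,G] q_used=0 → run C
t=1: queue=[C,G] q_used=1 → run C
t=2: queue=[C,G] q_used=2 → run C
t=3: queue=[C,G] q_used=3 → run C
t=4: queue=[G,C] q_used=0 → run G
t=5: queue=[G,C] q_used=1 → run G
t=6: queue=[G,C] q_used=2 → run G
t=7: queue=[C] q_used=0 → run C
t=8: queue=[C] q_used=1 → run C
t=9: queue=[C] q_used=2 → run C

context switches = 2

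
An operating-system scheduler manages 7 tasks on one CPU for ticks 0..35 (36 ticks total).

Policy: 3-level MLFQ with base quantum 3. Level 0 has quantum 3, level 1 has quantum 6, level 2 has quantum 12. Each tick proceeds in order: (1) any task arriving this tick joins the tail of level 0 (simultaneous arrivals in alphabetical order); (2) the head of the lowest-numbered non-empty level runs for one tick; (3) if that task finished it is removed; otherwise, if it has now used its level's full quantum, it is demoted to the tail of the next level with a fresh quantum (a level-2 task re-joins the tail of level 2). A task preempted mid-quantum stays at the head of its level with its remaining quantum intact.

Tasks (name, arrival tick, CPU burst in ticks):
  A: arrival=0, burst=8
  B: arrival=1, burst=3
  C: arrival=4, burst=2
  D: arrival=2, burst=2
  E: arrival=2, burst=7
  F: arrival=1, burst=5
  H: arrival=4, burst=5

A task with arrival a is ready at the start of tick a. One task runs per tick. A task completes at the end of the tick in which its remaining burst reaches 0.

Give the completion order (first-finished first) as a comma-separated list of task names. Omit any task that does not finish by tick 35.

completion order = B, D, C, A, F, E, H

t=0: L0/L1/L2 = A/-/- → run A
t=1: L0/L1/L2 = ABF/-/- → run A
t=2: L0/L1/L2 = ABFDE/-/- → run A
t=3: L0/L1/L2 = BFDE/A/- → run B
t=4: L0/L1/L2 = BFDECH/A/- → run B
t=5: L0/L1/L2 = BFDECH/A/- → run B
t=6: L0/L1/L2 = FDECH/A/- → run F
t=7: L0/L1/L2 = FDECH/A/- → run F
t=8: L0/L1/L2 = FDECH/A/- → run F
t=9: L0/L1/L2 = DECH/AF/- → run D
t=10: L0/L1/L2 = DECH/AF/- → run D
t=11: L0/L1/L2 = ECH/AF/- → run E
t=12: L0/L1/L2 = ECH/AF/- → run E
t=13: L0/L1/L2 = ECH/AF/- → run E
t=14: L0/L1/L2 = CH/AFE/- → run C
t=15: L0/L1/L2 = CH/AFE/- → run C
t=16: L0/L1/L2 = H/AFE/- → run H
t=17: L0/L1/L2 = H/AFE/- → run H
t=18: L0/L1/L2 = H/AFE/- → run H
t=19: L0/L1/L2 = -/AFEH/- → run A
t=20: L0/L1/L2 = -/AFEH/- → run A
t=21: L0/L1/L2 = -/AFEH/- → run A
t=22: L0/L1/L2 = -/AFEH/- → run A
t=23: L0/L1/L2 = -/AFEH/- → run A
t=24: L0/L1/L2 = -/FEH/- → run F
t=25: L0/L1/L2 = -/FEH/- → run F
t=26: L0/L1/L2 = -/EH/- → run E
t=27: L0/L1/L2 = -/EH/- → run E
t=28: L0/L1/L2 = -/EH/- → run E
t=29: L0/L1/L2 = -/EH/- → run E
t=30: L0/L1/L2 = -/H/- → run H
t=31: L0/L1/L2 = -/H/- → run H
t=32: (idle)
t=33: (idle)
t=34: (idle)
t=35: (idle)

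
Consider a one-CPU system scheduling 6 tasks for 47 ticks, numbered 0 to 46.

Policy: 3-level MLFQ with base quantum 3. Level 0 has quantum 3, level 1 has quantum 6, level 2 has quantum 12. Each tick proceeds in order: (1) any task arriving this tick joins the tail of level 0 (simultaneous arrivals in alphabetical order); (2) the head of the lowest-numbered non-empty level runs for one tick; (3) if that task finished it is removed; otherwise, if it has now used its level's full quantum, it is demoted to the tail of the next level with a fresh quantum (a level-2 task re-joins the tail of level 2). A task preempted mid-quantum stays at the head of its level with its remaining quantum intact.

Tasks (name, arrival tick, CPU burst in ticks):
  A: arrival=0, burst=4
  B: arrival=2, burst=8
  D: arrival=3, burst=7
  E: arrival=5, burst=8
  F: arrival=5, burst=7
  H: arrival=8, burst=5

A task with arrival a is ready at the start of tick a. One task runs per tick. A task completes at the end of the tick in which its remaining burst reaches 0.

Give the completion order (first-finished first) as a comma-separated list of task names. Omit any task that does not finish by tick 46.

t=0: L0/L1/L2 = A/-/- → run A
t=1: L0/L1/L2 = A/-/- → run A
t=2: L0/L1/L2 = AB/-/- → run A
t=3: L0/L1/L2 = BD/A/- → run B
t=4: L0/L1/L2 = BD/A/- → run B
t=5: L0/L1/L2 = BDEF/A/- → run B
t=6: L0/L1/L2 = DEF/AB/- → run D
t=7: L0/L1/L2 = DEF/AB/- → run D
t=8: L0/L1/L2 = DEFH/AB/- → run D
t=9: L0/L1/L2 = EFH/ABD/- → run E
t=10: L0/L1/L2 = EFH/ABD/- → run E
t=11: L0/L1/L2 = EFH/ABD/- → run E
t=12: L0/L1/L2 = FH/ABDE/- → run F
t=13: L0/L1/L2 = FH/ABDE/- → run F
t=14: L0/L1/L2 = FH/ABDE/- → run F
t=15: L0/L1/L2 = H/ABDEF/- → run H
t=16: L0/L1/L2 = H/ABDEF/- → run H
t=17: L0/L1/L2 = H/ABDEF/- → run H
t=18: L0/L1/L2 = -/ABDEFH/- → run A
t=19: L0/L1/L2 = -/BDEFH/- → run B
t=20: L0/L1/L2 = -/BDEFH/- → run B
t=21: L0/L1/L2 = -/BDEFH/- → run B
t=22: L0/L1/L2 = -/BDEFH/- → run B
t=23: L0/L1/L2 = -/BDEFH/- → run B
t=24: L0/L1/L2 = -/DEFH/- → run D
t=25: L0/L1/L2 = -/DEFH/- → run D
t=26: L0/L1/L2 = -/DEFH/- → run D
t=27: L0/L1/L2 = -/DEFH/- → run D
t=28: L0/L1/L2 = -/EFH/- → run E
t=29: L0/L1/L2 = -/EFH/- → run E
t=30: L0/L1/L2 = -/EFH/- → run E
t=31: L0/L1/L2 = -/EFH/- → run E
t=32: L0/L1/L2 = -/EFH/- → run E
t=33: L0/L1/L2 = -/FH/- → run F
t=34: L0/L1/L2 = -/FH/- → run F
t=35: L0/L1/L2 = -/FH/- → run F
t=36: L0/L1/L2 = -/FH/- → run F
t=37: L0/L1/L2 = -/H/- → run H
t=38: L0/L1/L2 = -/H/- → run H
t=39: (idle)
t=40: (idle)
t=41: (idle)
t=42: (idle)
t=43: (idle)
t=44: (idle)
t=45: (idle)
t=46: (idle)

completion order = A, B, D, E, F, H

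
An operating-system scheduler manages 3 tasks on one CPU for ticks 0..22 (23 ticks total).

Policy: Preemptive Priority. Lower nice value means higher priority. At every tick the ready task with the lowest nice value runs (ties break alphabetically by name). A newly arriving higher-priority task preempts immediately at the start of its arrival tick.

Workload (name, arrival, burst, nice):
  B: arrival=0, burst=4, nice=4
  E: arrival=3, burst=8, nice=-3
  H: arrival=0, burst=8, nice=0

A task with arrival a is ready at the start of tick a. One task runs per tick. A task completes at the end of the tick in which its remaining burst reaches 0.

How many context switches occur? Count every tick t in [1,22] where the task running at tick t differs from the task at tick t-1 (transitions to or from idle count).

t=0: ready={B,H} → run H
t=1: ready={B,H} → run H
t=2: ready={B,H} → run H
t=3: ready={B,E,H} → run E
t=4: ready={B,E,H} → run E
t=5: ready={B,E,H} → run E
t=6: ready={B,E,H} → run E
t=7: ready={B,E,H} → run E
t=8: ready={B,E,H} → run E
t=9: ready={B,E,H} → run E
t=10: ready={B,E,H} → run E
t=11: ready={B,H} → run H
t=12: ready={B,H} → run H
t=13: ready={B,H} → run H
t=14: ready={B,H} → run H
t=15: ready={B,H} → run H
t=16: ready={B} → run B
t=17: ready={B} → run B
t=18: ready={B} → run B
t=19: ready={B} → run B
t=20: (idle)
t=21: (idle)
t=22: (idle)

context switches = 4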